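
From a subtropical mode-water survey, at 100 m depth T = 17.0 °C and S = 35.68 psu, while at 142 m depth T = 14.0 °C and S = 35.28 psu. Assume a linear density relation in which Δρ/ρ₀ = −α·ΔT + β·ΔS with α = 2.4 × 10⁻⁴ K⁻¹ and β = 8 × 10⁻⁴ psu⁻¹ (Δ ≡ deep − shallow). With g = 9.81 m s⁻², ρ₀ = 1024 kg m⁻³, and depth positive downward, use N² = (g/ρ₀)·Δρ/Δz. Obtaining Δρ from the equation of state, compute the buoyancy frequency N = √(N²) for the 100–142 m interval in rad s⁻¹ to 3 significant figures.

9.67 × 10⁻³ rad s⁻¹

ΔT = -3.0 K, ΔS = -0.40 psu (deep − shallow).
Δρ/ρ₀ = −αΔT + βΔS = 7.20 × 10⁻⁴ − 3.20 × 10⁻⁴ = 4.00 × 10⁻⁴, so Δρ ≈ 0.4096 kg m⁻³.
N² = (g/ρ₀)·Δρ/Δz = g·(Δρ/ρ₀)/Δz = 9.81 × 4.00 × 10⁻⁴ / 42 = 9.3429 × 10⁻⁵ s⁻².
N = √(9.3429 × 10⁻⁵) = 9.6659 × 10⁻³ rad s⁻¹ ≈ 9.67 × 10⁻³ rad s⁻¹.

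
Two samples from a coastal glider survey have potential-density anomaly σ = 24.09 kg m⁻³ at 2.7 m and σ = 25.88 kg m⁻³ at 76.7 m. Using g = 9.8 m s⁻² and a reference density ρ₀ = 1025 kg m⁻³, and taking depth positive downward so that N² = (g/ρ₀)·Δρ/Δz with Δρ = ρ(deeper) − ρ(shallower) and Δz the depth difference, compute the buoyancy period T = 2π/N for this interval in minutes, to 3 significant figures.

Δρ = 1025.88 − 1024.09 = 1.79 kg m⁻³ over Δz = 76.7 − 2.7 = 74 m.
N² = (9.8/1025) × (1.79/74) = 2.3127 × 10⁻⁴ s⁻².
N = √(2.3127 × 10⁻⁴) = 0.015208 rad s⁻¹, so T = 2π/N = 413.15 s = 6.8858 min ≈ 6.89 min.

6.89 min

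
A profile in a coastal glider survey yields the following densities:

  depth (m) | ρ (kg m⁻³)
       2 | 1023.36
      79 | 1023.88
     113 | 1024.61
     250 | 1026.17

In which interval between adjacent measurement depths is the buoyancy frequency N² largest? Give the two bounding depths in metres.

79–113 m

Compute the density gradient over each adjacent pair:
  2–79 m: Δρ/Δz = 0.52/77 = 6.8 × 10⁻³ kg m⁻⁴
  79–113 m: Δρ/Δz = 0.73/34 = 0.021 kg m⁻⁴
  113–250 m: Δρ/Δz = 1.56/137 = 0.011 kg m⁻⁴
The largest gradient is in the 79–113 m interval — the pycnocline.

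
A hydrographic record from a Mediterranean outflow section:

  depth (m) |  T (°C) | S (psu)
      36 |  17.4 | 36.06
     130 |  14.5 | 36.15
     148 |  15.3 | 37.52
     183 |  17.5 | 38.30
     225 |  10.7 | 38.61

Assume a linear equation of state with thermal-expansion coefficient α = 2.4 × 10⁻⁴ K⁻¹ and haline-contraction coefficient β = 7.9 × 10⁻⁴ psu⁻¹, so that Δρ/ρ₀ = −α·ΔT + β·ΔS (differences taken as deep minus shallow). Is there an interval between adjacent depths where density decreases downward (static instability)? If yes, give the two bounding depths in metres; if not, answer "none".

Evaluate Δρ/ρ₀ = −αΔT + βΔS across each adjacent pair:
  36–130 m: −αΔT+βΔS = −(2.4 × 10⁻⁴)(-2.9)+(7.9 × 10⁻⁴)(+0.09) = 7.7 × 10⁻⁴ → stable
  130–148 m: −αΔT+βΔS = −(2.4 × 10⁻⁴)(+0.8)+(7.9 × 10⁻⁴)(+1.37) = 8.9 × 10⁻⁴ → stable
  148–183 m: −αΔT+βΔS = −(2.4 × 10⁻⁴)(+2.2)+(7.9 × 10⁻⁴)(+0.78) = 8.8 × 10⁻⁵ → stable
  183–225 m: −αΔT+βΔS = −(2.4 × 10⁻⁴)(-6.8)+(7.9 × 10⁻⁴)(+0.31) = 1.9 × 10⁻³ → stable
Every interval has Δρ > 0: the column is stably stratified throughout.

none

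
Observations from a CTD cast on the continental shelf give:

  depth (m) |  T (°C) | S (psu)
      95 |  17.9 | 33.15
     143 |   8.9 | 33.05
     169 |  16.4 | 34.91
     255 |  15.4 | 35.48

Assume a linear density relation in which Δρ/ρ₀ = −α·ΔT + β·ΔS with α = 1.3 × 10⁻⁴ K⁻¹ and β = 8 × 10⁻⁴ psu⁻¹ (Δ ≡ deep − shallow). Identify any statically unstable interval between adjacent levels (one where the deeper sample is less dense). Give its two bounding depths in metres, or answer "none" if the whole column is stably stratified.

Evaluate Δρ/ρ₀ = −αΔT + βΔS across each adjacent pair:
  95–143 m: −αΔT+βΔS = −(1.3 × 10⁻⁴)(-9.0)+(8 × 10⁻⁴)(-0.10) = 1.1 × 10⁻³ → stable
  143–169 m: −αΔT+βΔS = −(1.3 × 10⁻⁴)(+7.5)+(8 × 10⁻⁴)(+1.86) = 5.1 × 10⁻⁴ → stable
  169–255 m: −αΔT+βΔS = −(1.3 × 10⁻⁴)(-1.0)+(8 × 10⁻⁴)(+0.57) = 5.9 × 10⁻⁴ → stable
Every interval has Δρ > 0: the column is stably stratified throughout.

none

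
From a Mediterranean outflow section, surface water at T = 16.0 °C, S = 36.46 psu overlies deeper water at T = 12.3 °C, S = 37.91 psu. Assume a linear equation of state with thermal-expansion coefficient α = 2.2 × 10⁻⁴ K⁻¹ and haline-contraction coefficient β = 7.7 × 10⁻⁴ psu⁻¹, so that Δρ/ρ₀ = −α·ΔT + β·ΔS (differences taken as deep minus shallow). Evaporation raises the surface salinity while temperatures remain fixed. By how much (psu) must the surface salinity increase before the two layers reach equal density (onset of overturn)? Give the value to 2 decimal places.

Neutral buoyancy requires −α(T_deep − T_surf) + β(S_deep − S_surf′) = 0.
S_surf′ = S_deep − (α/β)·ΔT = 37.91 − (2.2 × 10⁻⁴/7.7 × 10⁻⁴)·(-3.7) = 38.9671 psu.
Increase required: 38.9671 − 36.46 = 2.5071 psu.

2.51 psu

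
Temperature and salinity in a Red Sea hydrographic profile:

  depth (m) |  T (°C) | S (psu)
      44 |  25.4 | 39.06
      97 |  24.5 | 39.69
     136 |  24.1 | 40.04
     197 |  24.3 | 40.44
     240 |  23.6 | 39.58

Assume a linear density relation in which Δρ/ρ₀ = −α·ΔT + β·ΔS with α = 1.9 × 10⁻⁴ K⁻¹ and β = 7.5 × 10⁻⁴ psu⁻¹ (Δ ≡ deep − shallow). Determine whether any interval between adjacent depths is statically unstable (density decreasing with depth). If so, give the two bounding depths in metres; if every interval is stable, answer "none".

Evaluate Δρ/ρ₀ = −αΔT + βΔS across each adjacent pair:
  44–97 m: −αΔT+βΔS = −(1.9 × 10⁻⁴)(-0.9)+(7.5 × 10⁻⁴)(+0.63) = 6.4 × 10⁻⁴ → stable
  97–136 m: −αΔT+βΔS = −(1.9 × 10⁻⁴)(-0.4)+(7.5 × 10⁻⁴)(+0.35) = 3.4 × 10⁻⁴ → stable
  136–197 m: −αΔT+βΔS = −(1.9 × 10⁻⁴)(+0.2)+(7.5 × 10⁻⁴)(+0.40) = 2.6 × 10⁻⁴ → stable
  197–240 m: −αΔT+βΔS = −(1.9 × 10⁻⁴)(-0.7)+(7.5 × 10⁻⁴)(-0.86) = -5.1 × 10⁻⁴ → UNSTABLE
The 197–240 m interval has Δρ < 0: lighter water underlies denser water.

197–240 m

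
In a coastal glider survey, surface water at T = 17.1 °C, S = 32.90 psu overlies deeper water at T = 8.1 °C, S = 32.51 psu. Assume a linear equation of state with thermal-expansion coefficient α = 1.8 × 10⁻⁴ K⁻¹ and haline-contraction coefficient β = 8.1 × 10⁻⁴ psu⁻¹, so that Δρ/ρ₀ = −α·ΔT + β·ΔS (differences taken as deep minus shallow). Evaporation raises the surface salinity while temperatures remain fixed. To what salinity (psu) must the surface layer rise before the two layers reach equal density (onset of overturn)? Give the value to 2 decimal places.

Neutral buoyancy requires −α(T_deep − T_surf) + β(S_deep − S_surf′) = 0.
S_surf′ = S_deep − (α/β)·ΔT = 32.51 − (1.8 × 10⁻⁴/8.1 × 10⁻⁴)·(-9.0) = 34.5100 psu.
Increase required: 34.5100 − 32.90 = 1.6100 psu.

34.51 psu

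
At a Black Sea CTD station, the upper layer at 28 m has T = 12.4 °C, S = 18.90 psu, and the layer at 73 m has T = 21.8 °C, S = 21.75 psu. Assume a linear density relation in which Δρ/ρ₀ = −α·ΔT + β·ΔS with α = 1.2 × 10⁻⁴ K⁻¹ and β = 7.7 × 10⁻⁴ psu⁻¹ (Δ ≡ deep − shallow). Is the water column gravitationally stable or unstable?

ΔT = 21.8 − 12.4 = +9.4 K and ΔS = 21.75 − 18.90 = +2.85 psu (deep − shallow).
−αΔT = -1.128 × 10⁻³; βΔS = 2.1945 × 10⁻³; sum Δρ/ρ₀ = 1.0665 × 10⁻³.
Δρ/ρ₀ > 0, so Δρ > 0: deeper water is denser → statically stable.

stable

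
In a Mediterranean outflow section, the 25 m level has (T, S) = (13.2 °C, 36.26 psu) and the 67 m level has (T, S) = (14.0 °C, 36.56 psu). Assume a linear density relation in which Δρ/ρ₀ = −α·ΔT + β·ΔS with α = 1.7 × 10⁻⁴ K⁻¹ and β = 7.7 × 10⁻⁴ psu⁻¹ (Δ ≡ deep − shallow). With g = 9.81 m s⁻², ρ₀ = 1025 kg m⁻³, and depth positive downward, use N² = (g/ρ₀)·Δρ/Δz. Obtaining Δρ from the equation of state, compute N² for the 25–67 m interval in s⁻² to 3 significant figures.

ΔT = +0.8 K, ΔS = +0.30 psu (deep − shallow).
Δρ/ρ₀ = −αΔT + βΔS = -1.36 × 10⁻⁴ + 2.31 × 10⁻⁴ = 9.50 × 10⁻⁵, so Δρ ≈ 0.09737 kg m⁻³.
N² = (g/ρ₀)·Δρ/Δz = g·(Δρ/ρ₀)/Δz = 9.81 × 9.50 × 10⁻⁵ / 42 = 2.2189 × 10⁻⁵ s⁻² ≈ 2.22 × 10⁻⁵ s⁻².

2.22 × 10⁻⁵ s⁻²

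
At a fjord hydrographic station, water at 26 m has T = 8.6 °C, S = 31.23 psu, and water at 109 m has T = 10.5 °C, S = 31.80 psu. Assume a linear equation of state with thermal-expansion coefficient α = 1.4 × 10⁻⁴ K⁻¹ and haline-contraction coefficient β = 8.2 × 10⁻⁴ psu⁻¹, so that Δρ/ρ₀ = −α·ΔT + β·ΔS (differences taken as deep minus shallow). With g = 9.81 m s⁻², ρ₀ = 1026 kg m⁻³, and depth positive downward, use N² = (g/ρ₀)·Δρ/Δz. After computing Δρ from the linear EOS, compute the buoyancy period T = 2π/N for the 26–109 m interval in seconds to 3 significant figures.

1.29 × 10³ s

ΔT = +1.9 K, ΔS = +0.57 psu (deep − shallow).
Δρ/ρ₀ = −αΔT + βΔS = -2.66 × 10⁻⁴ + 4.674 × 10⁻⁴ = 2.014 × 10⁻⁴, so Δρ ≈ 0.2066 kg m⁻³.
N² = (g/ρ₀)·Δρ/Δz = g·(Δρ/ρ₀)/Δz = 9.81 × 2.014 × 10⁻⁴ / 83 = 2.3804 × 10⁻⁵ s⁻².
N = √(2.3804 × 10⁻⁵) = 4.8789 × 10⁻³ rad s⁻¹ → T = 2π/N = 1.2878 × 10³ s ≈ 1.29 × 10³ s.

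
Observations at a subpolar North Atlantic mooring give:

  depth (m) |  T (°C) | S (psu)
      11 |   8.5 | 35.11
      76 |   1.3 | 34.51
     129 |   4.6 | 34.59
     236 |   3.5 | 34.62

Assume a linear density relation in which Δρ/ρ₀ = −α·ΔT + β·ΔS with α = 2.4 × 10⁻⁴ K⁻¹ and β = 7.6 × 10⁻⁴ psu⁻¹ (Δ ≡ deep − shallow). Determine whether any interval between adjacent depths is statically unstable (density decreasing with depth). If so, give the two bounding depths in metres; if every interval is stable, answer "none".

76–129 m

Evaluate Δρ/ρ₀ = −αΔT + βΔS across each adjacent pair:
  11–76 m: −αΔT+βΔS = −(2.4 × 10⁻⁴)(-7.2)+(7.6 × 10⁻⁴)(-0.60) = 1.3 × 10⁻³ → stable
  76–129 m: −αΔT+βΔS = −(2.4 × 10⁻⁴)(+3.3)+(7.6 × 10⁻⁴)(+0.08) = -7.3 × 10⁻⁴ → UNSTABLE
  129–236 m: −αΔT+βΔS = −(2.4 × 10⁻⁴)(-1.1)+(7.6 × 10⁻⁴)(+0.03) = 2.9 × 10⁻⁴ → stable
The 76–129 m interval has Δρ < 0: lighter water underlies denser water.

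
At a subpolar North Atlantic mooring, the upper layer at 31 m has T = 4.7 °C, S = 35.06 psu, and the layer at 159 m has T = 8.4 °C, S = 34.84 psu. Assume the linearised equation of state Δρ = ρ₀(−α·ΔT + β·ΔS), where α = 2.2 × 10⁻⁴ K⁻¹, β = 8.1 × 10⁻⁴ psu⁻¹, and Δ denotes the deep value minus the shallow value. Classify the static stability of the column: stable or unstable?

unstable

ΔT = 8.4 − 4.7 = +3.7 K and ΔS = 34.84 − 35.06 = -0.22 psu (deep − shallow).
−αΔT = -8.14 × 10⁻⁴; βΔS = -1.782 × 10⁻⁴; sum Δρ/ρ₀ = -9.922 × 10⁻⁴.
Δρ/ρ₀ < 0, so Δρ < 0: deeper water is lighter → statically unstable; the column would overturn.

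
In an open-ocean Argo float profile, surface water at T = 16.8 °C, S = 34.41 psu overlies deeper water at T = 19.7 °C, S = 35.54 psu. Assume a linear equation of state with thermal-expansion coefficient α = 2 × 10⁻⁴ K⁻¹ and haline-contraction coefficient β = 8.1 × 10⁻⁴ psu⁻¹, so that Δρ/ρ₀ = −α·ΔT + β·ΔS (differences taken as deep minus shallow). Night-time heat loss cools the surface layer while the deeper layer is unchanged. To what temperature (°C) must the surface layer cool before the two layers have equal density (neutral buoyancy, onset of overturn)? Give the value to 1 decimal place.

15.1 °C

Neutral buoyancy requires Δρ = 0, i.e. −α(T_deep − T_surf′) + β(S_deep − S_surf) = 0.
T_surf′ = T_deep − (β/α)·ΔS = 19.7 − (8.1 × 10⁻⁴/2 × 10⁻⁴)·(+1.13) = 15.123 °C.
Cooling required: 16.8 − (15.123) = 1.677 °C.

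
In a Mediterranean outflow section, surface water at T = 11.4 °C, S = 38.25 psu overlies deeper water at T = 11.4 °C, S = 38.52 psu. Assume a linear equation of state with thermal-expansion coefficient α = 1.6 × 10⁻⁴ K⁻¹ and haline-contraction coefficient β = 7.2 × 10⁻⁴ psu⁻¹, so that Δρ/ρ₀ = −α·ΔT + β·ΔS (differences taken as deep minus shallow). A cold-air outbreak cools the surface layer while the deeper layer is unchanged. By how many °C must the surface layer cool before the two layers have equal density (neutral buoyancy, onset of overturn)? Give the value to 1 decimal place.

Neutral buoyancy requires Δρ = 0, i.e. −α(T_deep − T_surf′) + β(S_deep − S_surf) = 0.
T_surf′ = T_deep − (β/α)·ΔS = 11.4 − (7.2 × 10⁻⁴/1.6 × 10⁻⁴)·(+0.27) = 10.185 °C.
Cooling required: 11.4 − (10.185) = 1.215 °C.

1.2 °C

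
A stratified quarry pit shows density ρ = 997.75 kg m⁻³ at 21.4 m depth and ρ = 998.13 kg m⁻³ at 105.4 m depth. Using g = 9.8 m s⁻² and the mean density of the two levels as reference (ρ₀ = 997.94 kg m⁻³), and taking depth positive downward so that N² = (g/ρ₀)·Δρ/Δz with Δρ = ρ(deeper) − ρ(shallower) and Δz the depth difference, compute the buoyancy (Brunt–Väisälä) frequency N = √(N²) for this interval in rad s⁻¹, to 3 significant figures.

Δρ = 998.13 − 997.75 = 0.38 kg m⁻³ over Δz = 105.4 − 21.4 = 84 m.
N² = (9.8/997.94) × (0.38/84) = 4.4425 × 10⁻⁵ s⁻².
N = √(4.4425 × 10⁻⁵) = 6.6652 × 10⁻³ rad s⁻¹ ≈ 6.67 × 10⁻³ rad s⁻¹.

6.67 × 10⁻³ rad s⁻¹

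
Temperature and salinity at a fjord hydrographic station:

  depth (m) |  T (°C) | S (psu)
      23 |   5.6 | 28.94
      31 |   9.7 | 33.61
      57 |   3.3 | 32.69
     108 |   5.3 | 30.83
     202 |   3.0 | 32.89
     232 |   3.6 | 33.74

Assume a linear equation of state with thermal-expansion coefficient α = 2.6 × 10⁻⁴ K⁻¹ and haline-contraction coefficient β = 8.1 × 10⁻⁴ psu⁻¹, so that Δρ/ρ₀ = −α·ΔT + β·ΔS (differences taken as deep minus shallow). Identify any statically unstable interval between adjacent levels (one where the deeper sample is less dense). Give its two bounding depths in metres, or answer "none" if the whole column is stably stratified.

57–108 m

Evaluate Δρ/ρ₀ = −αΔT + βΔS across each adjacent pair:
  23–31 m: −αΔT+βΔS = −(2.6 × 10⁻⁴)(+4.1)+(8.1 × 10⁻⁴)(+4.67) = 2.7 × 10⁻³ → stable
  31–57 m: −αΔT+βΔS = −(2.6 × 10⁻⁴)(-6.4)+(8.1 × 10⁻⁴)(-0.92) = 9.2 × 10⁻⁴ → stable
  57–108 m: −αΔT+βΔS = −(2.6 × 10⁻⁴)(+2.0)+(8.1 × 10⁻⁴)(-1.86) = -2.0 × 10⁻³ → UNSTABLE
  108–202 m: −αΔT+βΔS = −(2.6 × 10⁻⁴)(-2.3)+(8.1 × 10⁻⁴)(+2.06) = 2.3 × 10⁻³ → stable
  202–232 m: −αΔT+βΔS = −(2.6 × 10⁻⁴)(+0.6)+(8.1 × 10⁻⁴)(+0.85) = 5.3 × 10⁻⁴ → stable
The 57–108 m interval has Δρ < 0: lighter water underlies denser water.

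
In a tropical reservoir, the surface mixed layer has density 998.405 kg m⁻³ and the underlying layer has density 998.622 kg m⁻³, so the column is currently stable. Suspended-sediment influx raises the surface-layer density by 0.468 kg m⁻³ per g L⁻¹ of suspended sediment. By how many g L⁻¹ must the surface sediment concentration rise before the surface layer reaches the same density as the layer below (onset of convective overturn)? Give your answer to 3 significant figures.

0.464 g L⁻¹

Density deficit of the surface layer: 998.622 − 998.405 = 0.217 kg m⁻³.
Required change = 0.217 / 0.468 = 0.464 g L⁻¹.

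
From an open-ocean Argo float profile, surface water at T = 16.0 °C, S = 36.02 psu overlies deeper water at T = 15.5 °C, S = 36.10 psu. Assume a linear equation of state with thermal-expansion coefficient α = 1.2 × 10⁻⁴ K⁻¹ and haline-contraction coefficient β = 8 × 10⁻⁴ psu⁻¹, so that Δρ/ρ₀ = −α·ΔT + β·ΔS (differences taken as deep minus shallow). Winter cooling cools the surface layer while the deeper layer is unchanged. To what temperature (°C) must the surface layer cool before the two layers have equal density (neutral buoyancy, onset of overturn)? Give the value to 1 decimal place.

15.0 °C

Neutral buoyancy requires Δρ = 0, i.e. −α(T_deep − T_surf′) + β(S_deep − S_surf) = 0.
T_surf′ = T_deep − (β/α)·ΔS = 15.5 − (8 × 10⁻⁴/1.2 × 10⁻⁴)·(+0.08) = 14.967 °C.
Cooling required: 16.0 − (14.967) = 1.033 °C.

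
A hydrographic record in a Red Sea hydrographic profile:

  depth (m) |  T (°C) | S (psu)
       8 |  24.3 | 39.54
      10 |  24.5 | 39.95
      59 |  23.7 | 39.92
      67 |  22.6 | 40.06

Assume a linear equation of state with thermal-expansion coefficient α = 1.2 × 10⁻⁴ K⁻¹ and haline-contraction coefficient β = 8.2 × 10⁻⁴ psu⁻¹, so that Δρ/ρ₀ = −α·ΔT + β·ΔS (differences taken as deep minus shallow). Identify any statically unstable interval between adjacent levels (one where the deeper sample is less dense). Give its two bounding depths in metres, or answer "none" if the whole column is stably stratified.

Evaluate Δρ/ρ₀ = −αΔT + βΔS across each adjacent pair:
  8–10 m: −αΔT+βΔS = −(1.2 × 10⁻⁴)(+0.2)+(8.2 × 10⁻⁴)(+0.41) = 3.1 × 10⁻⁴ → stable
  10–59 m: −αΔT+βΔS = −(1.2 × 10⁻⁴)(-0.8)+(8.2 × 10⁻⁴)(-0.03) = 7.1 × 10⁻⁵ → stable
  59–67 m: −αΔT+βΔS = −(1.2 × 10⁻⁴)(-1.1)+(8.2 × 10⁻⁴)(+0.14) = 2.5 × 10⁻⁴ → stable
Every interval has Δρ > 0: the column is stably stratified throughout.

none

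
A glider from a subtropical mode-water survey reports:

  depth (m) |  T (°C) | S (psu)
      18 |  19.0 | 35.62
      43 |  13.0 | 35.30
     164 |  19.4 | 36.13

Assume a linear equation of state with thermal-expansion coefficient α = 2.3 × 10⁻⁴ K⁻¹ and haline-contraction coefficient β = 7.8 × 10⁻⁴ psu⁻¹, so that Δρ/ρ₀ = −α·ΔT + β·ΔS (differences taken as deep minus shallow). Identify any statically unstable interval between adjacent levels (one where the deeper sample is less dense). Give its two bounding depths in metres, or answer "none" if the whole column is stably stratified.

43–164 m

Evaluate Δρ/ρ₀ = −αΔT + βΔS across each adjacent pair:
  18–43 m: −αΔT+βΔS = −(2.3 × 10⁻⁴)(-6.0)+(7.8 × 10⁻⁴)(-0.32) = 1.1 × 10⁻³ → stable
  43–164 m: −αΔT+βΔS = −(2.3 × 10⁻⁴)(+6.4)+(7.8 × 10⁻⁴)(+0.83) = -8.2 × 10⁻⁴ → UNSTABLE
The 43–164 m interval has Δρ < 0: lighter water underlies denser water.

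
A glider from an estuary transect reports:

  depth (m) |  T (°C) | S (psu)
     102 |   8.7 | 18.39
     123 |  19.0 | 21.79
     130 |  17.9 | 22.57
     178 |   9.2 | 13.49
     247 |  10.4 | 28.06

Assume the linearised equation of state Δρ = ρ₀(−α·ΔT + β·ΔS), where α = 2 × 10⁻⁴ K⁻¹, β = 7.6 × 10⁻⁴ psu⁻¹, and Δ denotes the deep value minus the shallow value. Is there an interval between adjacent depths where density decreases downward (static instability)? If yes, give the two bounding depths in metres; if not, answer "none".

Evaluate Δρ/ρ₀ = −αΔT + βΔS across each adjacent pair:
  102–123 m: −αΔT+βΔS = −(2 × 10⁻⁴)(+10.3)+(7.6 × 10⁻⁴)(+3.40) = 5.2 × 10⁻⁴ → stable
  123–130 m: −αΔT+βΔS = −(2 × 10⁻⁴)(-1.1)+(7.6 × 10⁻⁴)(+0.78) = 8.1 × 10⁻⁴ → stable
  130–178 m: −αΔT+βΔS = −(2 × 10⁻⁴)(-8.7)+(7.6 × 10⁻⁴)(-9.08) = -5.2 × 10⁻³ → UNSTABLE
  178–247 m: −αΔT+βΔS = −(2 × 10⁻⁴)(+1.2)+(7.6 × 10⁻⁴)(+14.57) = 0.011 → stable
The 130–178 m interval has Δρ < 0: lighter water underlies denser water.

130–178 m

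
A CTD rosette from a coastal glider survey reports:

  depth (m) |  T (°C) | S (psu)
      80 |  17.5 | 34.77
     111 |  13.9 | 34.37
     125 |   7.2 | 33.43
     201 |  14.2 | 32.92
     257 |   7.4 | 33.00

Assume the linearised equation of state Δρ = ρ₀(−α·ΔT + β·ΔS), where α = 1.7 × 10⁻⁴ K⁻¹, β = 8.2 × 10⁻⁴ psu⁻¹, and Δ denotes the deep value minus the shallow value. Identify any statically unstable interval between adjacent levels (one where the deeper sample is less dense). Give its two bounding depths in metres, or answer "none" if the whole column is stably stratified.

125–201 m

Evaluate Δρ/ρ₀ = −αΔT + βΔS across each adjacent pair:
  80–111 m: −αΔT+βΔS = −(1.7 × 10⁻⁴)(-3.6)+(8.2 × 10⁻⁴)(-0.40) = 2.8 × 10⁻⁴ → stable
  111–125 m: −αΔT+βΔS = −(1.7 × 10⁻⁴)(-6.7)+(8.2 × 10⁻⁴)(-0.94) = 3.7 × 10⁻⁴ → stable
  125–201 m: −αΔT+βΔS = −(1.7 × 10⁻⁴)(+7.0)+(8.2 × 10⁻⁴)(-0.51) = -1.6 × 10⁻³ → UNSTABLE
  201–257 m: −αΔT+βΔS = −(1.7 × 10⁻⁴)(-6.8)+(8.2 × 10⁻⁴)(+0.08) = 1.2 × 10⁻³ → stable
The 125–201 m interval has Δρ < 0: lighter water underlies denser water.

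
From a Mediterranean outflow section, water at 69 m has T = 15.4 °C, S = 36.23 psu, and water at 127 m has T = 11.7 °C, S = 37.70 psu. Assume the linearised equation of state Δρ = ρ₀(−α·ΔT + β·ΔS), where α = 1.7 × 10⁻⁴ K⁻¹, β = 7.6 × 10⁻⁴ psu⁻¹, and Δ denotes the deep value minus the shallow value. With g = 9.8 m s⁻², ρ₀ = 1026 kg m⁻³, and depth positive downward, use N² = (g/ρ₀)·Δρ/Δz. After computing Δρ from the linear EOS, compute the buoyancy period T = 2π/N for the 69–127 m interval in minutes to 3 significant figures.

6.10 min

ΔT = -3.7 K, ΔS = +1.47 psu (deep − shallow).
Δρ/ρ₀ = −αΔT + βΔS = 6.29 × 10⁻⁴ + 1.1172 × 10⁻³ = 1.7462 × 10⁻³, so Δρ ≈ 1.792 kg m⁻³.
N² = (g/ρ₀)·Δρ/Δz = g·(Δρ/ρ₀)/Δz = 9.8 × 1.7462 × 10⁻³ / 58 = 2.9505 × 10⁻⁴ s⁻².
N = √(2.9505 × 10⁻⁴) = 0.017177 rad s⁻¹ → T = 2π/N = 365.79 s = 6.0965 min ≈ 6.10 min.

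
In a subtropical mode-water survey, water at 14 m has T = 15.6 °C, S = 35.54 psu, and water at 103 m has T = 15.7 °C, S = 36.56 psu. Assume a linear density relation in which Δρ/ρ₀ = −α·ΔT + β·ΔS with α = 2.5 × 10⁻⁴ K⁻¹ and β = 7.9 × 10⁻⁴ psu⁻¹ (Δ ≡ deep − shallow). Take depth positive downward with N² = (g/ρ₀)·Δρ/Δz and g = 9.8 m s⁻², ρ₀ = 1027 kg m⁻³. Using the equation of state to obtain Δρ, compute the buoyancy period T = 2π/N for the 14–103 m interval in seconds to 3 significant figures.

678 s

ΔT = +0.1 K, ΔS = +1.02 psu (deep − shallow).
Δρ/ρ₀ = −αΔT + βΔS = -2.50 × 10⁻⁵ + 8.058 × 10⁻⁴ = 7.808 × 10⁻⁴, so Δρ ≈ 0.8019 kg m⁻³.
N² = (g/ρ₀)·Δρ/Δz = g·(Δρ/ρ₀)/Δz = 9.8 × 7.808 × 10⁻⁴ / 89 = 8.5976 × 10⁻⁵ s⁻².
N = √(8.5976 × 10⁻⁵) = 9.2723 × 10⁻³ rad s⁻¹ → T = 2π/N = 677.63 s ≈ 678 s.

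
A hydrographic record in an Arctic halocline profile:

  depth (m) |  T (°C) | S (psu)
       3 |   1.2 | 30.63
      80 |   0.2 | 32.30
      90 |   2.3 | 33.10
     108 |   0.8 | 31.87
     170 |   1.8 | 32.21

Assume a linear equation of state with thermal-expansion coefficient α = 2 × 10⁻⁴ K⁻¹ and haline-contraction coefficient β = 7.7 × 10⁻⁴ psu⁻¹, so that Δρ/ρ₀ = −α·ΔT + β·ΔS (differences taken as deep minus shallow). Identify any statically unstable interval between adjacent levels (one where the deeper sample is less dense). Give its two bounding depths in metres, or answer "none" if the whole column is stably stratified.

Evaluate Δρ/ρ₀ = −αΔT + βΔS across each adjacent pair:
  3–80 m: −αΔT+βΔS = −(2 × 10⁻⁴)(-1.0)+(7.7 × 10⁻⁴)(+1.67) = 1.5 × 10⁻³ → stable
  80–90 m: −αΔT+βΔS = −(2 × 10⁻⁴)(+2.1)+(7.7 × 10⁻⁴)(+0.80) = 2.0 × 10⁻⁴ → stable
  90–108 m: −αΔT+βΔS = −(2 × 10⁻⁴)(-1.5)+(7.7 × 10⁻⁴)(-1.23) = -6.5 × 10⁻⁴ → UNSTABLE
  108–170 m: −αΔT+βΔS = −(2 × 10⁻⁴)(+1.0)+(7.7 × 10⁻⁴)(+0.34) = 6.2 × 10⁻⁵ → stable
The 90–108 m interval has Δρ < 0: lighter water underlies denser water.

90–108 m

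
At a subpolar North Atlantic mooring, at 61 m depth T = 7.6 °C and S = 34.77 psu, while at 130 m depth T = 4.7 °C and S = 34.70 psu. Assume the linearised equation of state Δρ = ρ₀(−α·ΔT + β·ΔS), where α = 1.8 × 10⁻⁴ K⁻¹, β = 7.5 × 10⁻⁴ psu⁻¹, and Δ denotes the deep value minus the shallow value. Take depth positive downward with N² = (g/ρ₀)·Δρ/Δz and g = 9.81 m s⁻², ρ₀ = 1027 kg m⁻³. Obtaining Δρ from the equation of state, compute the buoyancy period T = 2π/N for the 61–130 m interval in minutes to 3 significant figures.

12.8 min

ΔT = -2.9 K, ΔS = -0.07 psu (deep − shallow).
Δρ/ρ₀ = −αΔT + βΔS = 5.22 × 10⁻⁴ − 5.25 × 10⁻⁵ = 4.695 × 10⁻⁴, so Δρ ≈ 0.4822 kg m⁻³.
N² = (g/ρ₀)·Δρ/Δz = g·(Δρ/ρ₀)/Δz = 9.81 × 4.695 × 10⁻⁴ / 69 = 6.6751 × 10⁻⁵ s⁻².
N = √(6.6751 × 10⁻⁵) = 8.1701 × 10⁻³ rad s⁻¹ → T = 2π/N = 769.05 s = 12.817 min ≈ 12.8 min.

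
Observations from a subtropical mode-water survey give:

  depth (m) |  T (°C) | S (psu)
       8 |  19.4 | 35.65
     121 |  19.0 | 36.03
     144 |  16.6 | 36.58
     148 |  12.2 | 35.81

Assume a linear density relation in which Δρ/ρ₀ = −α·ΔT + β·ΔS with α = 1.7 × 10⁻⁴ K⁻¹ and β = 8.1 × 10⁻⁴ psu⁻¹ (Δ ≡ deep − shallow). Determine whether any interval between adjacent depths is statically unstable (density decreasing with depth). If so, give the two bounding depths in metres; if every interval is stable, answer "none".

Evaluate Δρ/ρ₀ = −αΔT + βΔS across each adjacent pair:
  8–121 m: −αΔT+βΔS = −(1.7 × 10⁻⁴)(-0.4)+(8.1 × 10⁻⁴)(+0.38) = 3.8 × 10⁻⁴ → stable
  121–144 m: −αΔT+βΔS = −(1.7 × 10⁻⁴)(-2.4)+(8.1 × 10⁻⁴)(+0.55) = 8.5 × 10⁻⁴ → stable
  144–148 m: −αΔT+βΔS = −(1.7 × 10⁻⁴)(-4.4)+(8.1 × 10⁻⁴)(-0.77) = 1.2 × 10⁻⁴ → stable
Every interval has Δρ > 0: the column is stably stratified throughout.

none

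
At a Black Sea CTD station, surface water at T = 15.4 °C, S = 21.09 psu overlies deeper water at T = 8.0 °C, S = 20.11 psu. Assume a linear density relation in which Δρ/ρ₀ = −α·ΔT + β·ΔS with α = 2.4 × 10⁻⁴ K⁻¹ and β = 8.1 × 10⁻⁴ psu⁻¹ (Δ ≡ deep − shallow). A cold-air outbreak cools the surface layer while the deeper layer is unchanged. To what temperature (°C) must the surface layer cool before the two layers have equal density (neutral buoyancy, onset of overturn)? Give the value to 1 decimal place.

11.3 °C

Neutral buoyancy requires Δρ = 0, i.e. −α(T_deep − T_surf′) + β(S_deep − S_surf) = 0.
T_surf′ = T_deep − (β/α)·ΔS = 8.0 − (8.1 × 10⁻⁴/2.4 × 10⁻⁴)·(-0.98) = 11.307 °C.
Cooling required: 15.4 − (11.307) = 4.093 °C.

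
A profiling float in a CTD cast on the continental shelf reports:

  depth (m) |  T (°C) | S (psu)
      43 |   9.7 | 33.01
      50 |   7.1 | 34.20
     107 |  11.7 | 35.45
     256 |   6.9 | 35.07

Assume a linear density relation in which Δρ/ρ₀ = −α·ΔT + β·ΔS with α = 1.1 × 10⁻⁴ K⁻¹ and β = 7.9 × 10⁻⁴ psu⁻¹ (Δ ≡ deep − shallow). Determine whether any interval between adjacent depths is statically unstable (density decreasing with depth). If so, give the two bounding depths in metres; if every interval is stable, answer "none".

Evaluate Δρ/ρ₀ = −αΔT + βΔS across each adjacent pair:
  43–50 m: −αΔT+βΔS = −(1.1 × 10⁻⁴)(-2.6)+(7.9 × 10⁻⁴)(+1.19) = 1.2 × 10⁻³ → stable
  50–107 m: −αΔT+βΔS = −(1.1 × 10⁻⁴)(+4.6)+(7.9 × 10⁻⁴)(+1.25) = 4.8 × 10⁻⁴ → stable
  107–256 m: −αΔT+βΔS = −(1.1 × 10⁻⁴)(-4.8)+(7.9 × 10⁻⁴)(-0.38) = 2.3 × 10⁻⁴ → stable
Every interval has Δρ > 0: the column is stably stratified throughout.

none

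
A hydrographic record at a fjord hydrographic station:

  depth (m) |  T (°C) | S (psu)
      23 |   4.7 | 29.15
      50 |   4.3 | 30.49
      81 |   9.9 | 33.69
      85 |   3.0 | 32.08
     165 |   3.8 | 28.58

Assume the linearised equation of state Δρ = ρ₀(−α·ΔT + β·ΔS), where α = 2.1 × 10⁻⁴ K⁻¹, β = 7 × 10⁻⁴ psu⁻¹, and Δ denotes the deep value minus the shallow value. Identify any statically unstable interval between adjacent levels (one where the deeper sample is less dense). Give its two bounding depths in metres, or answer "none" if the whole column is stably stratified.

85–165 m

Evaluate Δρ/ρ₀ = −αΔT + βΔS across each adjacent pair:
  23–50 m: −αΔT+βΔS = −(2.1 × 10⁻⁴)(-0.4)+(7 × 10⁻⁴)(+1.34) = 1.0 × 10⁻³ → stable
  50–81 m: −αΔT+βΔS = −(2.1 × 10⁻⁴)(+5.6)+(7 × 10⁻⁴)(+3.20) = 1.1 × 10⁻³ → stable
  81–85 m: −αΔT+βΔS = −(2.1 × 10⁻⁴)(-6.9)+(7 × 10⁻⁴)(-1.61) = 3.2 × 10⁻⁴ → stable
  85–165 m: −αΔT+βΔS = −(2.1 × 10⁻⁴)(+0.8)+(7 × 10⁻⁴)(-3.50) = -2.6 × 10⁻³ → UNSTABLE
The 85–165 m interval has Δρ < 0: lighter water underlies denser water.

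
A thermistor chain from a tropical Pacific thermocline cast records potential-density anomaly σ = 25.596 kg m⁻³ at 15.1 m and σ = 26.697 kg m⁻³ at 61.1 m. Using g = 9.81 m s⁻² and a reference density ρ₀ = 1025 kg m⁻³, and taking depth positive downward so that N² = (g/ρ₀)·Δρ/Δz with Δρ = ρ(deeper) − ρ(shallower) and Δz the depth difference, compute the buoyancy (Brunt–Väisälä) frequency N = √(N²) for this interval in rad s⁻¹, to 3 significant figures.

Δρ = 1026.697 − 1025.596 = 1.101 kg m⁻³ over Δz = 61.1 − 15.1 = 46 m.
N² = (9.81/1025) × (1.101/46) = 2.2907 × 10⁻⁴ s⁻².
N = √(2.2907 × 10⁻⁴) = 0.015135 rad s⁻¹ ≈ 0.0151 rad s⁻¹.

0.0151 rad s⁻¹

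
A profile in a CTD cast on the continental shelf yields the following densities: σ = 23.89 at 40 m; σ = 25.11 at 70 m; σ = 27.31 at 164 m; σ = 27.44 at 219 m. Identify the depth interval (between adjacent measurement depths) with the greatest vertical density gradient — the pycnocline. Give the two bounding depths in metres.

40–70 m

Compute the density gradient over each adjacent pair:
  40–70 m: Δρ/Δz = 1.22/30 = 0.041 kg m⁻⁴
  70–164 m: Δρ/Δz = 2.20/94 = 0.023 kg m⁻⁴
  164–219 m: Δρ/Δz = 0.13/55 = 2.4 × 10⁻³ kg m⁻⁴
The largest gradient is in the 40–70 m interval — the pycnocline.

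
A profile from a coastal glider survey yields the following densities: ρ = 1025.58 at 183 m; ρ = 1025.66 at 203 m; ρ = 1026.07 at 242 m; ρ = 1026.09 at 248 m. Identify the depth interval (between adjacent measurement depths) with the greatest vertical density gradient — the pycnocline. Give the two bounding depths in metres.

203–242 m

Compute the density gradient over each adjacent pair:
  183–203 m: Δρ/Δz = 0.08/20 = 4.0 × 10⁻³ kg m⁻⁴
  203–242 m: Δρ/Δz = 0.41/39 = 0.011 kg m⁻⁴
  242–248 m: Δρ/Δz = 0.02/6 = 3.3 × 10⁻³ kg m⁻⁴
The largest gradient is in the 203–242 m interval — the pycnocline.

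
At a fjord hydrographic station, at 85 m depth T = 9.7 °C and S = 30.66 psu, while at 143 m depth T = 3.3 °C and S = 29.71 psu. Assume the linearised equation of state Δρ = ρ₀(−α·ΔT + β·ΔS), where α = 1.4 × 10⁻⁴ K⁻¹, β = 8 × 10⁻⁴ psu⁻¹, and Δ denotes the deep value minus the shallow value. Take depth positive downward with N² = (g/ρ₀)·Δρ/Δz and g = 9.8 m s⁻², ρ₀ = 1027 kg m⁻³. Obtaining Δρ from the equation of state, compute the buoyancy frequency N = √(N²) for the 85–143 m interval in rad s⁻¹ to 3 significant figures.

4.79 × 10⁻³ rad s⁻¹

ΔT = -6.4 K, ΔS = -0.95 psu (deep − shallow).
Δρ/ρ₀ = −αΔT + βΔS = 8.96 × 10⁻⁴ − 7.60 × 10⁻⁴ = 1.36 × 10⁻⁴, so Δρ ≈ 0.1397 kg m⁻³.
N² = (g/ρ₀)·Δρ/Δz = g·(Δρ/ρ₀)/Δz = 9.8 × 1.36 × 10⁻⁴ / 58 = 2.2979 × 10⁻⁵ s⁻².
N = √(2.2979 × 10⁻⁵) = 4.7936 × 10⁻³ rad s⁻¹ ≈ 4.79 × 10⁻³ rad s⁻¹.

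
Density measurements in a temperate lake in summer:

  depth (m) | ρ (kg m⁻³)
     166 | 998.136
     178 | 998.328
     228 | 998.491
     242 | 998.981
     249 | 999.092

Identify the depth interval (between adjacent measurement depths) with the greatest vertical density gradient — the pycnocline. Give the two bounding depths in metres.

Compute the density gradient over each adjacent pair:
  166–178 m: Δρ/Δz = 0.192/12 = 0.016 kg m⁻⁴
  178–228 m: Δρ/Δz = 0.163/50 = 3.3 × 10⁻³ kg m⁻⁴
  228–242 m: Δρ/Δz = 0.490/14 = 0.035 kg m⁻⁴
  242–249 m: Δρ/Δz = 0.111/7 = 0.016 kg m⁻⁴
The largest gradient is in the 228–242 m interval — the pycnocline.

228–242 m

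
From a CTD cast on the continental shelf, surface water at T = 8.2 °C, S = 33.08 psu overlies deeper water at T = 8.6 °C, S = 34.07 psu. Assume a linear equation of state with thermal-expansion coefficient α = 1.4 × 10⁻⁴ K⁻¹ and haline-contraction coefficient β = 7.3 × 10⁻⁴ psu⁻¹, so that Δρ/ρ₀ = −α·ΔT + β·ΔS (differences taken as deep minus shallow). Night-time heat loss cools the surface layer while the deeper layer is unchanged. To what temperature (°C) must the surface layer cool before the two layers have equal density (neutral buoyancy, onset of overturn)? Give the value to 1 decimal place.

3.4 °C

Neutral buoyancy requires Δρ = 0, i.e. −α(T_deep − T_surf′) + β(S_deep − S_surf) = 0.
T_surf′ = T_deep − (β/α)·ΔS = 8.6 − (7.3 × 10⁻⁴/1.4 × 10⁻⁴)·(+0.99) = 3.438 °C.
Cooling required: 8.2 − (3.438) = 4.762 °C.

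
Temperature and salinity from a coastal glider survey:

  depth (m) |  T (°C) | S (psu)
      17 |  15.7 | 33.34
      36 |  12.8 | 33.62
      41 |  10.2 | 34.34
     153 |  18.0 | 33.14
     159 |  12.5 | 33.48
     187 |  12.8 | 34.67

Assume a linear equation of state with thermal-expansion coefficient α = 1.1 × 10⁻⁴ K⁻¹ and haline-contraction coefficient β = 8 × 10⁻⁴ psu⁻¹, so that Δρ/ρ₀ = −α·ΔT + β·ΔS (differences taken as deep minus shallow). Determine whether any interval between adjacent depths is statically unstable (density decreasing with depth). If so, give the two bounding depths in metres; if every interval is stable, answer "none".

41–153 m

Evaluate Δρ/ρ₀ = −αΔT + βΔS across each adjacent pair:
  17–36 m: −αΔT+βΔS = −(1.1 × 10⁻⁴)(-2.9)+(8 × 10⁻⁴)(+0.28) = 5.4 × 10⁻⁴ → stable
  36–41 m: −αΔT+βΔS = −(1.1 × 10⁻⁴)(-2.6)+(8 × 10⁻⁴)(+0.72) = 8.6 × 10⁻⁴ → stable
  41–153 m: −αΔT+βΔS = −(1.1 × 10⁻⁴)(+7.8)+(8 × 10⁻⁴)(-1.20) = -1.8 × 10⁻³ → UNSTABLE
  153–159 m: −αΔT+βΔS = −(1.1 × 10⁻⁴)(-5.5)+(8 × 10⁻⁴)(+0.34) = 8.8 × 10⁻⁴ → stable
  159–187 m: −αΔT+βΔS = −(1.1 × 10⁻⁴)(+0.3)+(8 × 10⁻⁴)(+1.19) = 9.2 × 10⁻⁴ → stable
The 41–153 m interval has Δρ < 0: lighter water underlies denser water.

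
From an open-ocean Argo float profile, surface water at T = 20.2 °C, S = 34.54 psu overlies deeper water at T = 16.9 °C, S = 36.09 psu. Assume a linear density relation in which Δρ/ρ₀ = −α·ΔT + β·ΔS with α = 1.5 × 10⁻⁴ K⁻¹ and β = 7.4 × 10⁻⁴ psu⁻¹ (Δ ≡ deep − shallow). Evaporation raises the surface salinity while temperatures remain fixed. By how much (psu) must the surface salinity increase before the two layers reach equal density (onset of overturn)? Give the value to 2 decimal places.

2.22 psu

Neutral buoyancy requires −α(T_deep − T_surf) + β(S_deep − S_surf′) = 0.
S_surf′ = S_deep − (α/β)·ΔT = 36.09 − (1.5 × 10⁻⁴/7.4 × 10⁻⁴)·(-3.3) = 36.7589 psu.
Increase required: 36.7589 − 34.54 = 2.2189 psu.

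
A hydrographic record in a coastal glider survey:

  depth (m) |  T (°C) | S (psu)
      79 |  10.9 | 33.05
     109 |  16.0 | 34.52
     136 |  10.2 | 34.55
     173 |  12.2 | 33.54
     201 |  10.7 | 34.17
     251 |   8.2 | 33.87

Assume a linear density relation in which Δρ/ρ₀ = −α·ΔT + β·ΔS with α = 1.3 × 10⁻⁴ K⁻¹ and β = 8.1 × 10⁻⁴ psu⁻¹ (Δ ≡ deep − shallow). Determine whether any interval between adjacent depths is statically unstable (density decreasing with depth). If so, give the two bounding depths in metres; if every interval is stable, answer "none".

136–173 m

Evaluate Δρ/ρ₀ = −αΔT + βΔS across each adjacent pair:
  79–109 m: −αΔT+βΔS = −(1.3 × 10⁻⁴)(+5.1)+(8.1 × 10⁻⁴)(+1.47) = 5.3 × 10⁻⁴ → stable
  109–136 m: −αΔT+βΔS = −(1.3 × 10⁻⁴)(-5.8)+(8.1 × 10⁻⁴)(+0.03) = 7.8 × 10⁻⁴ → stable
  136–173 m: −αΔT+βΔS = −(1.3 × 10⁻⁴)(+2.0)+(8.1 × 10⁻⁴)(-1.01) = -1.1 × 10⁻³ → UNSTABLE
  173–201 m: −αΔT+βΔS = −(1.3 × 10⁻⁴)(-1.5)+(8.1 × 10⁻⁴)(+0.63) = 7.1 × 10⁻⁴ → stable
  201–251 m: −αΔT+βΔS = −(1.3 × 10⁻⁴)(-2.5)+(8.1 × 10⁻⁴)(-0.30) = 8.2 × 10⁻⁵ → stable
The 136–173 m interval has Δρ < 0: lighter water underlies denser water.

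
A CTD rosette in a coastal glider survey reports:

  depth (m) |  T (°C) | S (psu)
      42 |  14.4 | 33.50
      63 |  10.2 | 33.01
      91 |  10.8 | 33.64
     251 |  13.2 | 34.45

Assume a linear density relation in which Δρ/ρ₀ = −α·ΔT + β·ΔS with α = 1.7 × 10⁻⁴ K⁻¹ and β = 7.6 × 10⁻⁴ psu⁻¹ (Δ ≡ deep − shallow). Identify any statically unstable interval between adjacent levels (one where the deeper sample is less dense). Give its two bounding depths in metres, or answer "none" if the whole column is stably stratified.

Evaluate Δρ/ρ₀ = −αΔT + βΔS across each adjacent pair:
  42–63 m: −αΔT+βΔS = −(1.7 × 10⁻⁴)(-4.2)+(7.6 × 10⁻⁴)(-0.49) = 3.4 × 10⁻⁴ → stable
  63–91 m: −αΔT+βΔS = −(1.7 × 10⁻⁴)(+0.6)+(7.6 × 10⁻⁴)(+0.63) = 3.8 × 10⁻⁴ → stable
  91–251 m: −αΔT+βΔS = −(1.7 × 10⁻⁴)(+2.4)+(7.6 × 10⁻⁴)(+0.81) = 2.1 × 10⁻⁴ → stable
Every interval has Δρ > 0: the column is stably stratified throughout.

none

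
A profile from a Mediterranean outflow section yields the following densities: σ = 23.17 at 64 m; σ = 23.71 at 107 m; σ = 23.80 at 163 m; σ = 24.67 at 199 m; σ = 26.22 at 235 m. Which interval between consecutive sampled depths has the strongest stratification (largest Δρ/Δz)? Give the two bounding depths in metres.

199–235 m

Compute the density gradient over each adjacent pair:
  64–107 m: Δρ/Δz = 0.54/43 = 0.013 kg m⁻⁴
  107–163 m: Δρ/Δz = 0.09/56 = 1.6 × 10⁻³ kg m⁻⁴
  163–199 m: Δρ/Δz = 0.87/36 = 0.024 kg m⁻⁴
  199–235 m: Δρ/Δz = 1.55/36 = 0.043 kg m⁻⁴
The largest gradient is in the 199–235 m interval — the pycnocline.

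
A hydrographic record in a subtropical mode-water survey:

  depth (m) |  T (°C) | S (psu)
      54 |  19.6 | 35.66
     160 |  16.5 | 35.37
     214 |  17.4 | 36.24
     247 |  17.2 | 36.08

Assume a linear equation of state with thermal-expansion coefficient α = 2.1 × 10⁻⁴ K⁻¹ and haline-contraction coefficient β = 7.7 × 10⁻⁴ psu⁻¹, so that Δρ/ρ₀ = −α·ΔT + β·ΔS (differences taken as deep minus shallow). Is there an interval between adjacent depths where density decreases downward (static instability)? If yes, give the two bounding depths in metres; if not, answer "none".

Evaluate Δρ/ρ₀ = −αΔT + βΔS across each adjacent pair:
  54–160 m: −αΔT+βΔS = −(2.1 × 10⁻⁴)(-3.1)+(7.7 × 10⁻⁴)(-0.29) = 4.3 × 10⁻⁴ → stable
  160–214 m: −αΔT+βΔS = −(2.1 × 10⁻⁴)(+0.9)+(7.7 × 10⁻⁴)(+0.87) = 4.8 × 10⁻⁴ → stable
  214–247 m: −αΔT+βΔS = −(2.1 × 10⁻⁴)(-0.2)+(7.7 × 10⁻⁴)(-0.16) = -8.1 × 10⁻⁵ → UNSTABLE
The 214–247 m interval has Δρ < 0: lighter water underlies denser water.

214–247 m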